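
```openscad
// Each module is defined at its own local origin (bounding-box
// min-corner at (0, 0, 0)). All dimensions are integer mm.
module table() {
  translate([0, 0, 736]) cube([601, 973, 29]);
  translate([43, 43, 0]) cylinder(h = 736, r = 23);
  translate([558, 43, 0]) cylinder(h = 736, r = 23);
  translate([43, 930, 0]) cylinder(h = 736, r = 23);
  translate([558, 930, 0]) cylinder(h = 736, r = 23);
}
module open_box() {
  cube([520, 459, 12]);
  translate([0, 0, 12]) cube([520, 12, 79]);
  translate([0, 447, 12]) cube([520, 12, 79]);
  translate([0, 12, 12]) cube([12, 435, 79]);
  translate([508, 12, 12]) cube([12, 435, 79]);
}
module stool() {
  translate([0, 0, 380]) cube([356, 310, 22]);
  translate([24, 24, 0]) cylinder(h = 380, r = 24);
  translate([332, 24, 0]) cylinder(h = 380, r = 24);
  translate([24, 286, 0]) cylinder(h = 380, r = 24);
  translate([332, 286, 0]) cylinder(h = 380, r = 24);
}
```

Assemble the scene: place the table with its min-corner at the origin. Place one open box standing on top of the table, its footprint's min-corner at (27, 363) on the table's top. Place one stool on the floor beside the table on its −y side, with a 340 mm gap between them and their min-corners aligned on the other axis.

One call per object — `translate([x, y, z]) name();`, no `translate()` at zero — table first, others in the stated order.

table();
translate([27, 363, 765]) open_box();
translate([0, -650, 0]) stool();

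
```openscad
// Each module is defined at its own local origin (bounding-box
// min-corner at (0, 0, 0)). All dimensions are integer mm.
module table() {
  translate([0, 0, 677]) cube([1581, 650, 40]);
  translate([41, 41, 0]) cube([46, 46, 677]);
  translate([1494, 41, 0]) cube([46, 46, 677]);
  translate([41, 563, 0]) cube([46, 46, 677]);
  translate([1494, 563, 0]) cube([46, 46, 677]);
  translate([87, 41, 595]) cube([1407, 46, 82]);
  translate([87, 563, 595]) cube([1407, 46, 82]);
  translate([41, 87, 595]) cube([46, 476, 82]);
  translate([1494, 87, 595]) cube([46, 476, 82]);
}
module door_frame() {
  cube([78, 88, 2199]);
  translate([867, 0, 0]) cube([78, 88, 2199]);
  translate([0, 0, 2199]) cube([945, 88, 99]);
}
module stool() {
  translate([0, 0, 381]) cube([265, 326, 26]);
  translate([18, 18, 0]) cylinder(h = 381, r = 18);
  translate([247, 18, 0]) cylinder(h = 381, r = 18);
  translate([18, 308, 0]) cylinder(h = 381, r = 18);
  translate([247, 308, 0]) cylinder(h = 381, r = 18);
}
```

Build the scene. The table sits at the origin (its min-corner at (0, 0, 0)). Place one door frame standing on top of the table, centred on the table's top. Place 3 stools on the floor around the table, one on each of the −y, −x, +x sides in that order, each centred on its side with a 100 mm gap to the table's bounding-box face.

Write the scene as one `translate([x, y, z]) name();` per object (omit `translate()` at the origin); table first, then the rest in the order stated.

table();
translate([318, 281, 717]) door_frame();
translate([658, -426, 0]) stool();
translate([-365, 162, 0]) stool();
translate([1681, 162, 0]) stool();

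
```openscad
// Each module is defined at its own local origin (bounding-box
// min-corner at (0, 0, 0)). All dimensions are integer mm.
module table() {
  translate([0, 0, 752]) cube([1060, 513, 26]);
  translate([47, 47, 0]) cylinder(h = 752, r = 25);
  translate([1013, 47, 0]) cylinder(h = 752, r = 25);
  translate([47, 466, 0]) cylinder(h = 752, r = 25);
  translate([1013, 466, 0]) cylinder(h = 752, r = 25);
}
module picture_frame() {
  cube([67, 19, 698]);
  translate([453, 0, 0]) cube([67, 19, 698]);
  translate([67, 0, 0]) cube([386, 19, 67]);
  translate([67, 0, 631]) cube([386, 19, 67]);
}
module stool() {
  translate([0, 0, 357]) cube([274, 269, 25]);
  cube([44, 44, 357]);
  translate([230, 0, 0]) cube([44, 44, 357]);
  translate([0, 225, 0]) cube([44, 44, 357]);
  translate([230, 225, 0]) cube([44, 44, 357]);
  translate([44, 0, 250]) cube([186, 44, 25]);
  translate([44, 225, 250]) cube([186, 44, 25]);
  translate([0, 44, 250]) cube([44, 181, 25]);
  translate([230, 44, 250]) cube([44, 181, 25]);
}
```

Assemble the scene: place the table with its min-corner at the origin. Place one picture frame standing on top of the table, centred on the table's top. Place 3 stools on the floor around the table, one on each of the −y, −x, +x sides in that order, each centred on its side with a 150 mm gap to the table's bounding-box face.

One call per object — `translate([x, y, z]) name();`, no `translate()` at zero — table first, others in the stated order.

table();
translate([270, 247, 778]) picture_frame();
translate([393, -419, 0]) stool();
translate([-424, 122, 0]) stool();
translate([1210, 122, 0]) stool();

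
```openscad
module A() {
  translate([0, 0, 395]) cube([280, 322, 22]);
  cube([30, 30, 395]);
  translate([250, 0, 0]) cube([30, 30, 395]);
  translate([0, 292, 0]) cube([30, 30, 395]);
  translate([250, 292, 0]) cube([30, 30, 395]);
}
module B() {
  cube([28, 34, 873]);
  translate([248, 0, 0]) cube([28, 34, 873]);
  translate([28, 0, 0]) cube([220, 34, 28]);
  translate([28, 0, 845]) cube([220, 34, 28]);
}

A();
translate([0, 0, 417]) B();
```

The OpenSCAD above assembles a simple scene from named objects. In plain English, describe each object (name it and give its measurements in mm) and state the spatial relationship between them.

A is a simple wooden stool: a rectangular seat 280 mm (x) by 322 mm (y), 22 mm thick, top face at z = 417 mm, on four square legs, each 30×30 mm in cross-section. The legs rest on z = 0, each flush with a corner of the seat.

B is a rectangular picture frame lying in the x–z plane (depth along y). The opening is 220 mm wide (x) by 817 mm tall (z), surrounded by a border 28 mm wide on all four sides. The frame is 34 mm deep and is made of two full-height vertical stiles with two horizontal rails fitted between them.

The picture frame is on top of the stool.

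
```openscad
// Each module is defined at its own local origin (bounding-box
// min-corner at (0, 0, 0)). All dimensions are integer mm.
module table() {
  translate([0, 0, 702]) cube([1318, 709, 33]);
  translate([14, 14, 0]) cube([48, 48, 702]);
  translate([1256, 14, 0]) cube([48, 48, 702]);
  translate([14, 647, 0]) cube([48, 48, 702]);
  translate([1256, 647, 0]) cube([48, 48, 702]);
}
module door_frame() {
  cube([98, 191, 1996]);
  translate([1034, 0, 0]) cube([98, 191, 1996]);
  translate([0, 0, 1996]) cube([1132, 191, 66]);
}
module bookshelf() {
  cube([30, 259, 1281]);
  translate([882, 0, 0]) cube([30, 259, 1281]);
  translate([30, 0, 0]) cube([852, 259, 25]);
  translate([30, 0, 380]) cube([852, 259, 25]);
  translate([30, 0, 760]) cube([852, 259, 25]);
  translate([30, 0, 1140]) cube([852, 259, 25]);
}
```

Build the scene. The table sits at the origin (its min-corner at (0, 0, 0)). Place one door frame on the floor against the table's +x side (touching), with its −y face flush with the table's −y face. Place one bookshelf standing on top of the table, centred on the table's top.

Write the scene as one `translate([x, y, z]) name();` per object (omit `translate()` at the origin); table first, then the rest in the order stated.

table();
translate([1318, 0, 0]) door_frame();
translate([203, 225, 735]) bookshelf();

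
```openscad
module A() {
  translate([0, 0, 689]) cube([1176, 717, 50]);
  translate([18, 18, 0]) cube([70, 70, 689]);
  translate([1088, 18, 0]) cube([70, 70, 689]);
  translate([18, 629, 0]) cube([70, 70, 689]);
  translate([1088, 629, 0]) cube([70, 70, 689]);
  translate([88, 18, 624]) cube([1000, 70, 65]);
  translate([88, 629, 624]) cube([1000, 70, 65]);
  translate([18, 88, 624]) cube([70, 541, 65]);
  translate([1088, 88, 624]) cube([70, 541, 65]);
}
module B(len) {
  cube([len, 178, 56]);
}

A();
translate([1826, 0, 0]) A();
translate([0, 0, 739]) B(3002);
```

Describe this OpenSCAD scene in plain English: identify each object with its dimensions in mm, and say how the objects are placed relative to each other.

A is a table with a 1176×717 mm rectangular top, 50 mm thick, top surface at z = 739 mm, supported by four 70×70 mm square legs, each inset 18 mm from the nearest pair of top edges, running from the floor. Four apron rails, 70 mm thick and 65 mm tall, run between adjacent legs with their top edges flush with the underside of the top and their outer faces flush with the legs' outer faces.

B is a rectangular beam 3002 mm long (x), 178 mm deep (y), 56 mm thick (z).

The beam spans the tops of two tables placed 650 mm apart, resting at z = 739 mm.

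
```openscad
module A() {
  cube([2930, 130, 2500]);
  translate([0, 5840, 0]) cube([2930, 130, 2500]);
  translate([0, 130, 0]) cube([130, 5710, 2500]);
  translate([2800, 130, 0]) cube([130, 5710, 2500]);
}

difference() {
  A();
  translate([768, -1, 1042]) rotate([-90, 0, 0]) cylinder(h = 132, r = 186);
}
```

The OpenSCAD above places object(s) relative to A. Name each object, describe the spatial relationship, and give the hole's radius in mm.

A is a house frame. The house frame has a circular hole through its front wall. The hole's radius is 186 mm.

The subtracted cylinder has r = 186 mm.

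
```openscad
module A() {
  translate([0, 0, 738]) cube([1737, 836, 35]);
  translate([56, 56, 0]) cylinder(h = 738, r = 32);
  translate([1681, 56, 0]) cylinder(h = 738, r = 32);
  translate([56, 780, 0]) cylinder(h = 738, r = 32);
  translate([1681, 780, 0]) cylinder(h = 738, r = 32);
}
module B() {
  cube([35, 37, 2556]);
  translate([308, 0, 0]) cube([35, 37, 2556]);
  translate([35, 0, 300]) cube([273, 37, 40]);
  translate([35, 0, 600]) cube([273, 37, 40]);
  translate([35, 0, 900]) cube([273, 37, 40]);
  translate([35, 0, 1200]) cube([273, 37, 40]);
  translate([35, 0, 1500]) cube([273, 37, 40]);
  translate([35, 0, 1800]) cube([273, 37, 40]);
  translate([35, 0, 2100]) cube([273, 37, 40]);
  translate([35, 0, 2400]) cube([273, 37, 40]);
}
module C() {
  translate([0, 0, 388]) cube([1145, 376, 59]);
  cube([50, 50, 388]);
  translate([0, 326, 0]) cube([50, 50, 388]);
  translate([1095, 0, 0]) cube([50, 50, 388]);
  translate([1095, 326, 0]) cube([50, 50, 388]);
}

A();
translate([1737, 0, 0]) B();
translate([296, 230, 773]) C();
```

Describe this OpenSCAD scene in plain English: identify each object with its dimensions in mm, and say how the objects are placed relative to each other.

A is a table with a 1737×836 mm rectangular top, 35 mm thick, top surface at z = 773 mm, supported by four round legs of 64 mm diameter, each leg's bounding box inset 24 mm from the nearest pair of top edges, running from the floor.

B is a wooden ladder with two side rails of 35×37 mm section and 2556 mm height, set 343 mm apart overall. Between them run 8 rectangular rungs (37 mm deep, 40 mm thick), front faces flush with the rails' −y face. The bottom of the first rung is 300 mm above the floor and each subsequent rung is 300 mm higher than the one below.

C is a bench: a 1145×376 mm seat slab, 59 mm thick, top at z = 447 mm, on four 50×50 mm square legs flush with the seat corners and standing on z = 0.

The ladder is against the table's +x side, with their −y faces flush. The bench is on top of the table, centred.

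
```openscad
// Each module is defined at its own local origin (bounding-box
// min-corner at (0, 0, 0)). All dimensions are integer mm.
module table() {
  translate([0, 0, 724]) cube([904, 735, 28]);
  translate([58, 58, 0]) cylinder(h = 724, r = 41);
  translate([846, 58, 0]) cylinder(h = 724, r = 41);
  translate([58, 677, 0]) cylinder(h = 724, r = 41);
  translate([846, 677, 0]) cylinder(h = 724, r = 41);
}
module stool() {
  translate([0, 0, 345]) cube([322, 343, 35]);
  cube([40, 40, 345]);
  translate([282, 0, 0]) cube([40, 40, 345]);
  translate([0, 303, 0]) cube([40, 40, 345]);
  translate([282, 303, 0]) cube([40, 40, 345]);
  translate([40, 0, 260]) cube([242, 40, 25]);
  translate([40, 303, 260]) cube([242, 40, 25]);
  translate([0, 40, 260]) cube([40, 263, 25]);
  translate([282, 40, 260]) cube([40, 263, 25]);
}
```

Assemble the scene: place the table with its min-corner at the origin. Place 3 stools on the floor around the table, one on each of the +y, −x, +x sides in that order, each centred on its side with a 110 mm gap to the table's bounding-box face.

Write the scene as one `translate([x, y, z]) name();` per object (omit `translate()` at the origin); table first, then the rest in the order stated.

table();
translate([291, 845, 0]) stool();
translate([-432, 196, 0]) stool();
translate([1014, 196, 0]) stool();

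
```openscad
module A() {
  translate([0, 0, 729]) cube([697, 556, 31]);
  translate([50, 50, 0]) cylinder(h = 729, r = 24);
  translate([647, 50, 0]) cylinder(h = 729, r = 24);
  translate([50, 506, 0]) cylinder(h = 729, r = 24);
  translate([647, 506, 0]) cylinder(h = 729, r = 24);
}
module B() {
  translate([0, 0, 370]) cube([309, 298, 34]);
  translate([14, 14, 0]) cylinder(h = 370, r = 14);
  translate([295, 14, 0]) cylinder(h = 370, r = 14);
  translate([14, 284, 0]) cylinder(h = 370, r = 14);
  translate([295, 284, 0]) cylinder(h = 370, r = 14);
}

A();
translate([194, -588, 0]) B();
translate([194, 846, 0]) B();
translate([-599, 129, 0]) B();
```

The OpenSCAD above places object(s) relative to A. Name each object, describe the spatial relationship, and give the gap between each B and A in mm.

Each stool's nearest face is 290 mm from the table's bounding box.

A is a table. B is a stool. Three stools sit around the table at the −y, +y, −x sides. The gap between each stool and the table is 290 mm.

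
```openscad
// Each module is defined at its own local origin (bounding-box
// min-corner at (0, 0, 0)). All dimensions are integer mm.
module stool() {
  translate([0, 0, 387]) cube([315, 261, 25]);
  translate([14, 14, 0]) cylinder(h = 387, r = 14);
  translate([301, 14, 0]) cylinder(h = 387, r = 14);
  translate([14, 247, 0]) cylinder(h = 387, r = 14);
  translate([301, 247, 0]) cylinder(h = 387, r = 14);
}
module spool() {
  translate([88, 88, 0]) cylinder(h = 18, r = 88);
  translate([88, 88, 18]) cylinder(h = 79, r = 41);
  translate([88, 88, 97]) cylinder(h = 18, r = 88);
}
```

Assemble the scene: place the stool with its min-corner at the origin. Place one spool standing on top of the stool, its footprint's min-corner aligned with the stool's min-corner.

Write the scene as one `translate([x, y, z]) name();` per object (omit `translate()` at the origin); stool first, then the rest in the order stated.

stool();
translate([0, 0, 412]) spool();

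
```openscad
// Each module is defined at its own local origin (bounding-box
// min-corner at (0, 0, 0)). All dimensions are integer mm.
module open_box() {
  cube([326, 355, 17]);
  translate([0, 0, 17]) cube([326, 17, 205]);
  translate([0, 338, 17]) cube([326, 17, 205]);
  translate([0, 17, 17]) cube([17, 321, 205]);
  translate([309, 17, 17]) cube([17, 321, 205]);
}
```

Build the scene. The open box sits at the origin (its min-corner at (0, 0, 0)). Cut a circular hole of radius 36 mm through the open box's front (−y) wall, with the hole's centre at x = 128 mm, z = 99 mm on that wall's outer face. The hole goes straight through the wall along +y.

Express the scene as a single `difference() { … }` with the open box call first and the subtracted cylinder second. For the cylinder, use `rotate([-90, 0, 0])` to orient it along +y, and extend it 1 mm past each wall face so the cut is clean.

difference() {
  open_box();
  translate([128, -1, 99]) rotate([-90, 0, 0]) cylinder(h = 19, r = 36);
}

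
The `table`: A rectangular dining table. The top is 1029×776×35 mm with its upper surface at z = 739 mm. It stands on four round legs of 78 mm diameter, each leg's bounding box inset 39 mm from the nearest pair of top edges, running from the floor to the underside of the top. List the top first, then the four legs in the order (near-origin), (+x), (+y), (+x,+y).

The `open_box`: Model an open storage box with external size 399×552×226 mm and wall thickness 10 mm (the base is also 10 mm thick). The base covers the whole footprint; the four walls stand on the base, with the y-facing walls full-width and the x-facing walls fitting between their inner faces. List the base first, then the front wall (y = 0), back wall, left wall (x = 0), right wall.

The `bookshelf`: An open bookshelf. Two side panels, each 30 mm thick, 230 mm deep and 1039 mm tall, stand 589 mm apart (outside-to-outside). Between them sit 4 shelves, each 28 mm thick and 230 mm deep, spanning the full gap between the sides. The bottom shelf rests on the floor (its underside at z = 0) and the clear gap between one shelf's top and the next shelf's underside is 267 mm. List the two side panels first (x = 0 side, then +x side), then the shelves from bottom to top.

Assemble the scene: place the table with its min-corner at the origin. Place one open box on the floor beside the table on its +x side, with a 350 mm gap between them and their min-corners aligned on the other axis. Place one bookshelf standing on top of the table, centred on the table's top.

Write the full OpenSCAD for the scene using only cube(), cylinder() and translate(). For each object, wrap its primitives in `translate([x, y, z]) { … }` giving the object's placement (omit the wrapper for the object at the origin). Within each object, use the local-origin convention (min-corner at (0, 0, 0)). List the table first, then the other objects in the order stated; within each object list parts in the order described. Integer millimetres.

translate([0, 0, 704]) cube([1029, 776, 35]);
translate([78, 78, 0]) cylinder(h = 704, r = 39);
translate([951, 78, 0]) cylinder(h = 704, r = 39);
translate([78, 698, 0]) cylinder(h = 704, r = 39);
translate([951, 698, 0]) cylinder(h = 704, r = 39);
translate([1379, 0, 0]) {
  cube([399, 552, 10]);
  translate([0, 0, 10]) cube([399, 10, 216]);
  translate([0, 542, 10]) cube([399, 10, 216]);
  translate([0, 10, 10]) cube([10, 532, 216]);
  translate([389, 10, 10]) cube([10, 532, 216]);
}
translate([220, 273, 739]) {
  cube([30, 230, 1039]);
  translate([559, 0, 0]) cube([30, 230, 1039]);
  translate([30, 0, 0]) cube([529, 230, 28]);
  translate([30, 0, 295]) cube([529, 230, 28]);
  translate([30, 0, 590]) cube([529, 230, 28]);
  translate([30, 0, 885]) cube([529, 230, 28]);
}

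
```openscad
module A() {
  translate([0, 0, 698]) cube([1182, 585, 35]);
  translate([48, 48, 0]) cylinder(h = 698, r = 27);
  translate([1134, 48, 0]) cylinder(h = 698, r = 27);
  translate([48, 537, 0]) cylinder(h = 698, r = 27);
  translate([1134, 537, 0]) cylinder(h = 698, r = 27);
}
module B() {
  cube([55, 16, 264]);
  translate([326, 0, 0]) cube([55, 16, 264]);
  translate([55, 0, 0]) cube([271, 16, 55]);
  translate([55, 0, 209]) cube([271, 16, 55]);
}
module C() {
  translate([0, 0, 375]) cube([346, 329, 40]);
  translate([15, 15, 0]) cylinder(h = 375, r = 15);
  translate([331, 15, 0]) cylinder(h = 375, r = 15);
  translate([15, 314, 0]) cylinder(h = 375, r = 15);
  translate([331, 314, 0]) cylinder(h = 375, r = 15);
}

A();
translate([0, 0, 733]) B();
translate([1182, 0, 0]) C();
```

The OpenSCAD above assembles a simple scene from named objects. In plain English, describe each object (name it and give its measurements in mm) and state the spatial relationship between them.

A is a rectangular dining table. The top is 1182×585×35 mm with its upper surface at z = 733 mm. It stands on four round legs of 54 mm diameter, each leg's bounding box inset 21 mm from the nearest pair of top edges, running from the floor to the underside of the top.

B is a rectangular picture frame lying in the x–z plane (depth along y). The opening is 271 mm wide (x) by 154 mm tall (z), surrounded by a border 55 mm wide on all four sides. The frame is 16 mm deep and is made of two full-height vertical stiles with two horizontal rails fitted between them.

C is a simple wooden stool: a rectangular seat 346 mm (x) by 329 mm (y), 40 mm thick, top face at z = 415 mm, on four round legs, each 30 mm in diameter. The legs rest on z = 0, each leg's axis is inset half a diameter from the nearest pair of seat edges (so the leg's bounding box is flush with the corner).

The picture frame is on top of the table. The stool is against the table's +x side, with their −y faces flush.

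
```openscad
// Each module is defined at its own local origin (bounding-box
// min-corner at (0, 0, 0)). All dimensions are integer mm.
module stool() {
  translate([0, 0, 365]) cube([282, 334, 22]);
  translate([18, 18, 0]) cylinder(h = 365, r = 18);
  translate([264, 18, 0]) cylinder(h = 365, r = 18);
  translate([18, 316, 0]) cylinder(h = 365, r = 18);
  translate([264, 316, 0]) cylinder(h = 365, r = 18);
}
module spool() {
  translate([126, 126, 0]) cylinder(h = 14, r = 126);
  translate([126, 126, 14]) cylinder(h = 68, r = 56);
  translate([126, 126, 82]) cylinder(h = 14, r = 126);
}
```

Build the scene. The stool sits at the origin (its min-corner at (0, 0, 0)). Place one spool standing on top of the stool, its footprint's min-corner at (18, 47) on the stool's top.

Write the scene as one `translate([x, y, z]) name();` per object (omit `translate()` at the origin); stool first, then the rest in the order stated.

stool();
translate([18, 47, 387]) spool();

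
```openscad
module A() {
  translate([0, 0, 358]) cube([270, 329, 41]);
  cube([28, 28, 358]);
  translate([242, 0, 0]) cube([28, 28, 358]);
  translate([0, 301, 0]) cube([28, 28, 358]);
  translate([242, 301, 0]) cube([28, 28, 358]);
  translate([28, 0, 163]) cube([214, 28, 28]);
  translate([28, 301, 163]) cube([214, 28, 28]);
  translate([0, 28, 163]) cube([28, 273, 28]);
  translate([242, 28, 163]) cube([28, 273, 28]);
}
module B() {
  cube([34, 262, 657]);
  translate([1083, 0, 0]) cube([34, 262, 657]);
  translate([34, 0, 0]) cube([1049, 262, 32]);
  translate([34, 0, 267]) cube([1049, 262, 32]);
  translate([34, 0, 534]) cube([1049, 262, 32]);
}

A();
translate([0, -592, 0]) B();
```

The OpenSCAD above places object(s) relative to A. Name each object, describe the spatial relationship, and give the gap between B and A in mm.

A is a stool. B is a bookshelf. The bookshelf is on the floor beside the stool on its −y side. The gap between the bookshelf and the stool is 330 mm.

The bookshelf's nearest face is 330 mm from the stool's −y face.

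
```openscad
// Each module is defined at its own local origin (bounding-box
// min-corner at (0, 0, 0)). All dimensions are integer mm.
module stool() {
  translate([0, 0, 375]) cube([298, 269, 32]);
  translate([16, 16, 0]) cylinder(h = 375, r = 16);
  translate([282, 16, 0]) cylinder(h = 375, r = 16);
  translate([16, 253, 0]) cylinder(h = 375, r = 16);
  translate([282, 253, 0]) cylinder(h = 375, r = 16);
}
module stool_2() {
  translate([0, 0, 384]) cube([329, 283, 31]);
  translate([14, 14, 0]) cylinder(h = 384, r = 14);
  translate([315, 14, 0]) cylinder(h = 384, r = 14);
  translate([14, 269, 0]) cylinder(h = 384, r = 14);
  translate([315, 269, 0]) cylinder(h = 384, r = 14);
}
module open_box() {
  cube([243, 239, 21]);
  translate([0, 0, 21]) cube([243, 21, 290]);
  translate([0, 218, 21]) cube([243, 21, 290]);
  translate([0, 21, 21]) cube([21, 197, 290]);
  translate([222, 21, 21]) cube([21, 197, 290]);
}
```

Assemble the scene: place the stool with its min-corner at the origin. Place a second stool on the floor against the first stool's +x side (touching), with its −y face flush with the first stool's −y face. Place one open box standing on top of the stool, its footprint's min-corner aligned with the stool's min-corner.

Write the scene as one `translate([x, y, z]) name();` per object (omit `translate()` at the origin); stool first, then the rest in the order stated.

stool();
translate([298, 0, 0]) stool_2();
translate([0, 0, 407]) open_box();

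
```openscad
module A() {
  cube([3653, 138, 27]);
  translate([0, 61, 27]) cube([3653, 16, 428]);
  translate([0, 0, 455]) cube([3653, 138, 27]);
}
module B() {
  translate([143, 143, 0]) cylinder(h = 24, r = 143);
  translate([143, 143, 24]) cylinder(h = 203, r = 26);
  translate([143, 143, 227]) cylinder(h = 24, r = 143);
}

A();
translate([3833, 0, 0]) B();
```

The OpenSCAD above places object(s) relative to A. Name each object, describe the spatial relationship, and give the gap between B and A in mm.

The spool's nearest face is 180 mm from the I-beam's +x face.

A is an I-beam. B is a spool. The spool is on the floor beside the I-beam on its +x side. The gap between the spool and the I-beam is 180 mm.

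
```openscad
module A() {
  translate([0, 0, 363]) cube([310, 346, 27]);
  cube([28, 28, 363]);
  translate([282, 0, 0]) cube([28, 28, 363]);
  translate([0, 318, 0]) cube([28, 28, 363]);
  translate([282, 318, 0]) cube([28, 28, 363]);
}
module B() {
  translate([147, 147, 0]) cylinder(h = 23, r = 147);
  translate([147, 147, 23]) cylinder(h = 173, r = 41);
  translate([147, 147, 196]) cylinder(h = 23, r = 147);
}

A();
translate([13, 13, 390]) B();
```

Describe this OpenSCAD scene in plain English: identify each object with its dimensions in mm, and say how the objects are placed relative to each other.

A is a simple wooden stool: a rectangular seat 310 mm (x) by 346 mm (y), 27 mm thick, top face at z = 390 mm, on four square legs, each 28×28 mm in cross-section. The legs rest on z = 0, each flush with a corner of the seat.

B is a spool: two coaxial disc flanges of radius 147 mm and thickness 23 mm, joined by a core cylinder of radius 41 mm and height 173 mm. The lower flange rests on z = 0 and the three cylinders share a vertical axis.

The spool is on top of the stool.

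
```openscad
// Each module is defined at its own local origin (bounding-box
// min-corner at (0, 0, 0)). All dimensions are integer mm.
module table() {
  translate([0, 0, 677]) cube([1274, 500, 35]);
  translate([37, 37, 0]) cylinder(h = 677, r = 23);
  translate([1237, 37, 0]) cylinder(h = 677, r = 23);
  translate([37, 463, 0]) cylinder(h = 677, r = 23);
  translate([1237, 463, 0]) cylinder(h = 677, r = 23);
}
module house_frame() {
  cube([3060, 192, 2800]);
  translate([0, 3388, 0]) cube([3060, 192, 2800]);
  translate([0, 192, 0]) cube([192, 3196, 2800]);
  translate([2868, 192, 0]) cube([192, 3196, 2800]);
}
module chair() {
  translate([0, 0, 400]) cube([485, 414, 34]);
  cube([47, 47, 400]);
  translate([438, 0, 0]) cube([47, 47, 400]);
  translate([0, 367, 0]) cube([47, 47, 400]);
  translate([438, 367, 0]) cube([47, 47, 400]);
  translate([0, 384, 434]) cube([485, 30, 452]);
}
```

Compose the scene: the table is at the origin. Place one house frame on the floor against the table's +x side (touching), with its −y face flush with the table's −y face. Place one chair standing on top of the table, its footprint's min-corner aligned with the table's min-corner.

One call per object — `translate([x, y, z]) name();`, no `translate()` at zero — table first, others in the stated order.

table();
translate([1274, 0, 0]) house_frame();
translate([0, 0, 712]) chair();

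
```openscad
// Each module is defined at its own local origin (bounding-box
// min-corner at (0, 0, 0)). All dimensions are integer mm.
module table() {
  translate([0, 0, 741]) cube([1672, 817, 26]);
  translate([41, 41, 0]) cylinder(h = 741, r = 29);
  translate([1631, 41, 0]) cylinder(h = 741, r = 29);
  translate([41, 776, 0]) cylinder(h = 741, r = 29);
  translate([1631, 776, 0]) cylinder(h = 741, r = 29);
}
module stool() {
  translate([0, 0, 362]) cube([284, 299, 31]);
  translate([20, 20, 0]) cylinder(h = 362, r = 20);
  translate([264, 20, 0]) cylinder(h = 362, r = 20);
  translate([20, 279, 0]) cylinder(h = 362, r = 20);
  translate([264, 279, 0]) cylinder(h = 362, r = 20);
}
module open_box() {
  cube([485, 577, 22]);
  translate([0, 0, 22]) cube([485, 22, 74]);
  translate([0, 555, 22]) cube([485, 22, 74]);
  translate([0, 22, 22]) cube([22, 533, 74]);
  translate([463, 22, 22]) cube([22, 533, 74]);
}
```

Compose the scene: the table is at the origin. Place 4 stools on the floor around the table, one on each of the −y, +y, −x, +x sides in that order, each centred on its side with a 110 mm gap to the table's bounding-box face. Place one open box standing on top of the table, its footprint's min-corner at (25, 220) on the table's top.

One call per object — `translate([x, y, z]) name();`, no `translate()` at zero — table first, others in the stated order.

table();
translate([694, -409, 0]) stool();
translate([694, 927, 0]) stool();
translate([-394, 259, 0]) stool();
translate([1782, 259, 0]) stool();
translate([25, 220, 767]) open_box();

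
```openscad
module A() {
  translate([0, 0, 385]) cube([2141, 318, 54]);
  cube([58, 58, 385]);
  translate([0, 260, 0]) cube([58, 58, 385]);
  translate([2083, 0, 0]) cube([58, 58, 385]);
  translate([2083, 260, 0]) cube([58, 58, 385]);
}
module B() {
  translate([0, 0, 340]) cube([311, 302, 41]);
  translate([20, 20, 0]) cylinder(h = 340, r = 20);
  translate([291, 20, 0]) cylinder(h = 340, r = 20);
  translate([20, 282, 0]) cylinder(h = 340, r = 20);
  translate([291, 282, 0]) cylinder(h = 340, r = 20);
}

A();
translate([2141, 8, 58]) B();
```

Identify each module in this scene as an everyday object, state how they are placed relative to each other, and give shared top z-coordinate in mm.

A is a bench. B is a stool. The stool is beside the bench with their tops flush at z = 439. The shared top z-coordinate is 439 mm.

Both tops at z = 439 mm.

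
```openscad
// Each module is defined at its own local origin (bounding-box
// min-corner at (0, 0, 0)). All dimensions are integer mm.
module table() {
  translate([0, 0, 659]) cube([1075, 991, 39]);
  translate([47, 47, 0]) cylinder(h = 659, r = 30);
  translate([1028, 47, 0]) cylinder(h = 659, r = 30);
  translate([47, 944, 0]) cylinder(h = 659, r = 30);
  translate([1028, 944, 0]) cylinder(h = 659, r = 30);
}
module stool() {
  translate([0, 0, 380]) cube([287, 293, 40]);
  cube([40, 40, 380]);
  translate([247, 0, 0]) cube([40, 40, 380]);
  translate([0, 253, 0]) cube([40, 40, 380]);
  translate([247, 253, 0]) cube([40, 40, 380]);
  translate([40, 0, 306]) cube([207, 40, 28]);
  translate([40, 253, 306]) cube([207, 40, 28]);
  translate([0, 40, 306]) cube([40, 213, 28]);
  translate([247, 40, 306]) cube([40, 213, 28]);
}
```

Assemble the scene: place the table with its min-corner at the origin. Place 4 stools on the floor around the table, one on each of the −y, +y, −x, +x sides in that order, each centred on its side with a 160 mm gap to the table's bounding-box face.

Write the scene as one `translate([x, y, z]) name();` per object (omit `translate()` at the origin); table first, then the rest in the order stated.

table();
translate([394, -453, 0]) stool();
translate([394, 1151, 0]) stool();
translate([-447, 349, 0]) stool();
translate([1235, 349, 0]) stool();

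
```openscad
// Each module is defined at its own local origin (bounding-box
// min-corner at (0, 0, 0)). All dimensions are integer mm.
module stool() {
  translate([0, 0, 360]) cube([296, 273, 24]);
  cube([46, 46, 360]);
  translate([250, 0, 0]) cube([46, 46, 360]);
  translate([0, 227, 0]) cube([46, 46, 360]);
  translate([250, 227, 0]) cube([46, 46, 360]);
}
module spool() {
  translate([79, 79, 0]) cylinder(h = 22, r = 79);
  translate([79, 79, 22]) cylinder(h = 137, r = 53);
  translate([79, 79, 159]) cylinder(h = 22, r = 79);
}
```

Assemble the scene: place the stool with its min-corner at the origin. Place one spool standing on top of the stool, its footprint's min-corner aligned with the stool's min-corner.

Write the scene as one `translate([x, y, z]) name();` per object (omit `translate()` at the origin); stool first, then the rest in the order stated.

stool();
translate([0, 0, 384]) spool();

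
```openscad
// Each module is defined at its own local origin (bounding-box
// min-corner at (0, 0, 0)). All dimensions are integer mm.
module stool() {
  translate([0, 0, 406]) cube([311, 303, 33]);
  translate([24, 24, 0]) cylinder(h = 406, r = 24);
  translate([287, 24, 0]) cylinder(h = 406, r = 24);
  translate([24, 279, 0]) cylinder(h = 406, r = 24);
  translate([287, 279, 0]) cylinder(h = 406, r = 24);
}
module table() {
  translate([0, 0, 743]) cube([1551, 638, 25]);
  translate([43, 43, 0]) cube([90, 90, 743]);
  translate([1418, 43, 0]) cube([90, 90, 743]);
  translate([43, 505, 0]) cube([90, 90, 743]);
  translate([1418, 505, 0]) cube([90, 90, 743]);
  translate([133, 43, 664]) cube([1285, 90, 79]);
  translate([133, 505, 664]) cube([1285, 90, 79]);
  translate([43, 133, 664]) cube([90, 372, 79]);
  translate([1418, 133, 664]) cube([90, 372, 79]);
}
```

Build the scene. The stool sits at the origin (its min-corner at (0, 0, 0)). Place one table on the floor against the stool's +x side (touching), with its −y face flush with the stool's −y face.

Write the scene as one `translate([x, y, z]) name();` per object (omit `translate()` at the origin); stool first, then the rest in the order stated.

stool();
translate([311, 0, 0]) table();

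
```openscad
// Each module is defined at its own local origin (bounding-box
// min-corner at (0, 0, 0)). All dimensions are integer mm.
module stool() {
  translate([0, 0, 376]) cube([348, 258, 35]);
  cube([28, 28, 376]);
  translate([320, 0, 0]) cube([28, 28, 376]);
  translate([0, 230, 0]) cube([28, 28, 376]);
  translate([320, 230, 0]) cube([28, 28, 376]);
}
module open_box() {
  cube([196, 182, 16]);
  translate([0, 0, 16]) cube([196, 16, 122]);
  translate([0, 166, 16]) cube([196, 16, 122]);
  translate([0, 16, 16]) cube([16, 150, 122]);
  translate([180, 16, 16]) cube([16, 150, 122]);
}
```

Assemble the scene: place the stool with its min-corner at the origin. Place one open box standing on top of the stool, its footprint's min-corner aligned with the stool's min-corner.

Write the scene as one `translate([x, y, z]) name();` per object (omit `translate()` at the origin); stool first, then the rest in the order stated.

stool();
translate([0, 0, 411]) open_box();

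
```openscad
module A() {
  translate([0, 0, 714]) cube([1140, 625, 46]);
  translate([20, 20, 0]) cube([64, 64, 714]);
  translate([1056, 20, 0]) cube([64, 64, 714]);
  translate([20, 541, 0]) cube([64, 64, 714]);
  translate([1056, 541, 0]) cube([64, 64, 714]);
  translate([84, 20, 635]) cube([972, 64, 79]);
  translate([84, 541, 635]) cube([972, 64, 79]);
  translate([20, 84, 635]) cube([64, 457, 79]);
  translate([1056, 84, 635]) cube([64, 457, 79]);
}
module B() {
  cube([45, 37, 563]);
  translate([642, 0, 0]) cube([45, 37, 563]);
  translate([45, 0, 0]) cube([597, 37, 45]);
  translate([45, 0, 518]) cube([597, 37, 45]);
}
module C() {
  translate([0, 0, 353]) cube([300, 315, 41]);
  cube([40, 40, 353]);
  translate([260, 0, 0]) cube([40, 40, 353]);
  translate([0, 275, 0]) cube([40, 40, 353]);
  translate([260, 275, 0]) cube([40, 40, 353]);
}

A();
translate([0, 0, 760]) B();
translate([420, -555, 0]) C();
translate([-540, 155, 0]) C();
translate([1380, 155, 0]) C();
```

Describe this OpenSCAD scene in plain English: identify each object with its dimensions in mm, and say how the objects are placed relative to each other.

A is a rectangular dining table. The top is 1140×625×46 mm with its upper surface at z = 760 mm. It stands on four 64×64 mm square legs, each inset 20 mm from the nearest pair of top edges, running from the floor to the underside of the top. Four apron rails, 64 mm thick and 79 mm tall, run between adjacent legs with their top edges flush with the underside of the top and their outer faces flush with the legs' outer faces.

B is a rectangular picture frame lying in the x–z plane (depth along y). The opening is 597 mm wide (x) by 473 mm tall (z), surrounded by a border 45 mm wide on all four sides. The frame is 37 mm deep and is made of two full-height vertical stiles with two horizontal rails fitted between them.

C is a four-legged stool. The seat is 300×315 mm, 41 mm thick, top at z = 394 mm. It stands on four square legs, each 40×40 mm in cross-section, from z = 0 to the seat underside, each flush with a corner of the seat.

The picture frame is on top of the table. Three stools sit around the table at the −y, −x, +x sides.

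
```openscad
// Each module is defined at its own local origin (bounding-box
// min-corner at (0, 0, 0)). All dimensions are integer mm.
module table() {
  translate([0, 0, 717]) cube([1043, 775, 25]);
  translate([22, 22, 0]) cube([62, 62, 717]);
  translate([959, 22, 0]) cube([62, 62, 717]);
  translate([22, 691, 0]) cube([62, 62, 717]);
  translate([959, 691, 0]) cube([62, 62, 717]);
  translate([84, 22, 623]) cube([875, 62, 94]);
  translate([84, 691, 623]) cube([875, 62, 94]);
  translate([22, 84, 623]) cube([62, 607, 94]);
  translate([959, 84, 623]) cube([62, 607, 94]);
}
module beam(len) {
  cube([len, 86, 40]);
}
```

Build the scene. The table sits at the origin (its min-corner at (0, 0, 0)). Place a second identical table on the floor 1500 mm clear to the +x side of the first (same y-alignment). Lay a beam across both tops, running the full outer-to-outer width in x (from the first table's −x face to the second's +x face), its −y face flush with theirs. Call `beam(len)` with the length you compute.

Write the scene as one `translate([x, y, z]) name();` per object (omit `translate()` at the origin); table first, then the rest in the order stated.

table();
translate([2543, 0, 0]) table();
translate([0, 0, 742]) beam(3586);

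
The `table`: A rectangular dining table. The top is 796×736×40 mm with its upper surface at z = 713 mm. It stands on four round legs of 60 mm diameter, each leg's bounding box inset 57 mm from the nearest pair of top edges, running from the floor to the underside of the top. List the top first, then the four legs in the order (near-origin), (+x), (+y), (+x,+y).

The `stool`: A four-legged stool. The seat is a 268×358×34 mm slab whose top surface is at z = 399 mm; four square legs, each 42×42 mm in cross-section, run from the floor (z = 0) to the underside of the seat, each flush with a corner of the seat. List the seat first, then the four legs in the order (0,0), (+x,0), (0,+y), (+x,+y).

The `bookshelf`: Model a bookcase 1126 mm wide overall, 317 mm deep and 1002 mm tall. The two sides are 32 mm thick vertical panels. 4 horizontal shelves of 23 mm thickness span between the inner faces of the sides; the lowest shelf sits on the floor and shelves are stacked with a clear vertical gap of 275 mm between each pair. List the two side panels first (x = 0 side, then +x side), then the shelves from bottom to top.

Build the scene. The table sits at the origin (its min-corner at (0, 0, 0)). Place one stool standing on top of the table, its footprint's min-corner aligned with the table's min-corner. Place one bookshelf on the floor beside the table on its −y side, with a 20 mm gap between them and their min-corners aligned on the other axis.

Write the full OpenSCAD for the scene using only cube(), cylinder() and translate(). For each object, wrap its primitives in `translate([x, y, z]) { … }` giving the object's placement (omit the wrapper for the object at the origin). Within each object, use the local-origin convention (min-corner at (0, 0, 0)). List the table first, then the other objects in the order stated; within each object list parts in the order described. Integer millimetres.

translate([0, 0, 673]) cube([796, 736, 40]);
translate([87, 87, 0]) cylinder(h = 673, r = 30);
translate([709, 87, 0]) cylinder(h = 673, r = 30);
translate([87, 649, 0]) cylinder(h = 673, r = 30);
translate([709, 649, 0]) cylinder(h = 673, r = 30);
translate([0, 0, 713]) {
  translate([0, 0, 365]) cube([268, 358, 34]);
  cube([42, 42, 365]);
  translate([226, 0, 0]) cube([42, 42, 365]);
  translate([0, 316, 0]) cube([42, 42, 365]);
  translate([226, 316, 0]) cube([42, 42, 365]);
}
translate([0, -337, 0]) {
  cube([32, 317, 1002]);
  translate([1094, 0, 0]) cube([32, 317, 1002]);
  translate([32, 0, 0]) cube([1062, 317, 23]);
  translate([32, 0, 298]) cube([1062, 317, 23]);
  translate([32, 0, 596]) cube([1062, 317, 23]);
  translate([32, 0, 894]) cube([1062, 317, 23]);
}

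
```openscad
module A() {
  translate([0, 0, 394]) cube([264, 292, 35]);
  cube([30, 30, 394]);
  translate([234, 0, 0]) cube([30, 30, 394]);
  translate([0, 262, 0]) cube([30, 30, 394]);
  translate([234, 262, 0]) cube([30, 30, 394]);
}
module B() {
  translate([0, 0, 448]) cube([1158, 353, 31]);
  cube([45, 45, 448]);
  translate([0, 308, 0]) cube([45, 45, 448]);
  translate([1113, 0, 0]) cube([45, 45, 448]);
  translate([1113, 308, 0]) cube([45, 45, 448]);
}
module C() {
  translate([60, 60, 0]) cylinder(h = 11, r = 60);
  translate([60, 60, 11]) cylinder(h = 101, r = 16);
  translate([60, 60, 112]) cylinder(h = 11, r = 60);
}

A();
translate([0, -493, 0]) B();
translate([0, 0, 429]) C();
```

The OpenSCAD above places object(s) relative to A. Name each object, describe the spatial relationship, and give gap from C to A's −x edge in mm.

The spool's min-x is at 0; the stool's min-x is 0; gap = 0 mm.

A is a stool. B is a bench. C is a spool. The bench is on the floor beside the stool on its −y side. The spool is on top of the stool. The gap from the spool to the stool's −x edge is 0 mm.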